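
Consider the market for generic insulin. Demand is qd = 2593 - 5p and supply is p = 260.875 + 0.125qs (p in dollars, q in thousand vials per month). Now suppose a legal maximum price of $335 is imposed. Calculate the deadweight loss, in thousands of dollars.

Rearranging supply gives qs = 8p - 2087. In a free market, 2593 - 5p = 8p - 2087 gives the equilibrium p* = 360, q* = 793.
Since 335 < 360, the ceiling is binding.
At p = 335: qd = 2593 - 5·335 = 918 and qs = 8·335 - 2087 = 593.
Quantity traded falls to 593. At q = 593 the demand price is (2593 - 593)/5 = 400 and the supply price is (2087 + 593)/8 = 335.
Deadweight loss = ½ · (400 - 335) · (793 - 593) = ½ · 65 · 200 = 6500.

6500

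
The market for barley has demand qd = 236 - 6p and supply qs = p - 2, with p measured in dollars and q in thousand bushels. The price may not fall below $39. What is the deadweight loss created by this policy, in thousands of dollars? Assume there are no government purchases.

Setting quantity demanded equal to quantity supplied, 236 - 6p = p - 2, gives p* = 34 and q* = 32.
Since 39 > 34, the floor is binding.
At p = 39: qd = 236 - 6·39 = 2 and qs = 39 - 2 = 37.
Quantity traded falls to 2. At q = 2 the demand price is (236 - 2)/6 = 39 and the supply price is 2 + 2 = 4.
Deadweight loss = ½ · (39 - 4) · (32 - 2) = ½ · 35 · 30 = 525.

525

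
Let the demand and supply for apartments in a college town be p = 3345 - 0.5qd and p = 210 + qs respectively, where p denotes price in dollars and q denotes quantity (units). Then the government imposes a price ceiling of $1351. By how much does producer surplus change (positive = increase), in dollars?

-1533109.5

Rearranging demand gives qd = 6690 - 2p; rearranging supply gives qs = p - 210. Setting quantity demanded equal to quantity supplied, 6690 - 2p = p - 210, gives p* = 2300 and q* = 2090.
Because the ceiling (1351) lies below the market-clearing price, it is binding.
At p = 1351: qd = 6690 - 2·1351 = 3988 and qs = 1351 - 210 = 1141.
Producer surplus without the control is ½ · (2300 - 210) · 2090 = 2184050.
With the ceiling, producers sell 1141 units at 1351, so PS = ½ · (1351 - 210) · 1141 = 650940.5.
Change in producer surplus = 650940.5 - 2184050 = -1533109.5.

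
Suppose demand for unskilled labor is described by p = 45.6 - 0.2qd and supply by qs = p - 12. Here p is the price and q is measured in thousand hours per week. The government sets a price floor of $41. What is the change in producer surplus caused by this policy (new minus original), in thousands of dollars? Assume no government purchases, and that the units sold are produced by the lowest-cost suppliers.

10.5

Rearranging demand gives qd = 228 - 5p. Equilibrium: 228 - 5p = p - 12, so 240 = 6p and p* = 40, q* = 28.
Because the floor (41) lies above the market-clearing price, it is binding.
At p = 41: qd = 228 - 5·41 = 23 and qs = 41 - 12 = 29.
Producer surplus without the control is ½ · (40 - 12) · 28 = 392.
With the floor, 23 units are sold at 41. The supply price at q = 23 is 35, so PS = ½ · [(41 - 12) + (41 - 35)] · 23 = 402.5.
Change in producer surplus = 402.5 - 392 = 10.5.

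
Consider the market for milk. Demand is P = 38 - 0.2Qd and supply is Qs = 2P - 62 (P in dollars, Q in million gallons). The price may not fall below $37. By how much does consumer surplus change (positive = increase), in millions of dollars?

-7.5

Rearranging demand gives Qd = 190 - 5P. Setting quantity demanded equal to quantity supplied, 190 - 5P = 2P - 62, gives P* = 36 and Q* = 10.
The floor of 37 is above the equilibrium price 36, so it binds.
At P = 37: Qd = 190 - 5·37 = 5 and Qs = 2·37 - 62 = 12.
Consumer surplus without the control is ½ · (38 - 36) · 10 = 10.
With the floor, consumers buy 5 units at 37, so CS = ½ · (38 - 37) · 5 = 2.5.
Change in consumer surplus = 2.5 - 10 = -7.5.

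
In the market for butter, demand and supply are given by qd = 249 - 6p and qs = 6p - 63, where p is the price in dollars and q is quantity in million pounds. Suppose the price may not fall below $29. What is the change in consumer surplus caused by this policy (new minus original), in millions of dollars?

In a free market, 249 - 6p = 6p - 63 gives the equilibrium p* = 26, q* = 93.
Since 29 > 26, the floor is binding.
At p = 29: qd = 249 - 6·29 = 75 and qs = 6·29 - 63 = 111.
Consumer surplus without the control is ½ · (41.5 - 26) · 93 = 720.75.
With the floor, consumers buy 75 units at 29, so CS = ½ · (41.5 - 29) · 75 = 468.75.
Change in consumer surplus = 468.75 - 720.75 = -252.

-252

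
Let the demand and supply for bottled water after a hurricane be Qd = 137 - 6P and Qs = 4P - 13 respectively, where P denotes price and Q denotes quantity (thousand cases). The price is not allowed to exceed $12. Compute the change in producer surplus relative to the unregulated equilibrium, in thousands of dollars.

Without the control the market clears where 137 - 6P = 4P - 13, i.e. P* = 15 and Q* = 47.
Because the ceiling (12) lies below the market-clearing price, it is binding.
At P = 12: Qd = 137 - 6·12 = 65 and Qs = 4·12 - 13 = 35.
Producer surplus without the control is ½ · (15 - 3.25) · 47 = 276.125.
With the ceiling, producers sell 35 units at 12, so PS = ½ · (12 - 3.25) · 35 = 153.125.
Change in producer surplus = 153.125 - 276.125 = -123.

-123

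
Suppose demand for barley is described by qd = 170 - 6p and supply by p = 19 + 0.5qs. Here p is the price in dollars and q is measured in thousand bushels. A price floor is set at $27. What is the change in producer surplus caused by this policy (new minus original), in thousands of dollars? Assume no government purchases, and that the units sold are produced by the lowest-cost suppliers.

-1

Rearranging supply gives qs = 2p - 38. Without the control the market clears where 170 - 6p = 2p - 38, i.e. p* = 26 and q* = 14.
Because the floor (27) lies above the market-clearing price, it is binding.
At p = 27: qd = 170 - 6·27 = 8 and qs = 2·27 - 38 = 16.
Producer surplus without the control is ½ · (26 - 19) · 14 = 49.
With the floor, 8 units are sold at 27. The supply price at q = 8 is 23, so PS = ½ · [(27 - 19) + (27 - 23)] · 8 = 48.
Change in producer surplus = 48 - 49 = -1.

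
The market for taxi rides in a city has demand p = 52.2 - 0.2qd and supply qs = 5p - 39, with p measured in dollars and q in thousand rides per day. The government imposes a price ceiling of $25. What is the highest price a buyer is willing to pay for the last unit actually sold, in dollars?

Rearranging demand gives qd = 261 - 5p. Setting quantity demanded equal to quantity supplied, 261 - 5p = 5p - 39, gives p* = 30 and q* = 111.
Since 25 < 30, the ceiling is binding.
At p = 25: qd = 261 - 5·25 = 136 and qs = 5·25 - 39 = 86.
Only 86 units reach the market. On the demand curve, the marginal buyer's willingness to pay at q = 86 is (261 - 86)/5 = 35.

35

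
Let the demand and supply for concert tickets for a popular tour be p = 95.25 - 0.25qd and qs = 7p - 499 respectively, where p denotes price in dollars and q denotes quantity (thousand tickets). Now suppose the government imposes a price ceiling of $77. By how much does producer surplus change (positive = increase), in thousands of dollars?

-151.5

Rearranging demand gives qd = 381 - 4p. Setting quantity demanded equal to quantity supplied, 381 - 4p = 7p - 499, gives p* = 80 and q* = 61.
The ceiling of 77 is below the equilibrium price 80, so it binds.
At p = 77: qd = 381 - 4·77 = 73 and qs = 7·77 - 499 = 40.
Producer surplus without the control is ½ · (80 - 499/7) · 61 = 3721/14.
With the ceiling, producers sell 40 units at 77, so PS = ½ · (77 - 499/7) · 40 = 800/7.
Change in producer surplus = 800/7 - 3721/14 = -151.5.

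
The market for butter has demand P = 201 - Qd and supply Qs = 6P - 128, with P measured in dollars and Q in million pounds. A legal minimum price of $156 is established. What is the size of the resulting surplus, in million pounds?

763

Rearranging demand gives Qd = 201 - P. Setting quantity demanded equal to quantity supplied, 201 - P = 6P - 128, gives P* = 47 and Q* = 154.
Since 156 > 47, the floor is binding.
At P = 156: Qd = 201 - 156 = 45 and Qs = 6·156 - 128 = 808.
Surplus = Qs - Qd = 808 - 45 = 763.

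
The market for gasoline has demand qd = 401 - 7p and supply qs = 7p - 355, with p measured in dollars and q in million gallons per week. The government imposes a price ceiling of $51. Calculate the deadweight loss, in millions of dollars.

63

In a free market, 401 - 7p = 7p - 355 gives the equilibrium p* = 54, q* = 23.
Because the ceiling (51) lies below the market-clearing price, it is binding.
At p = 51: qd = 401 - 7·51 = 44 and qs = 7·51 - 355 = 2.
Quantity traded falls to 2. At q = 2 the demand price is (401 - 2)/7 = 57 and the supply price is (355 + 2)/7 = 51.
Deadweight loss = ½ · (57 - 51) · (23 - 2) = ½ · 6 · 21 = 63.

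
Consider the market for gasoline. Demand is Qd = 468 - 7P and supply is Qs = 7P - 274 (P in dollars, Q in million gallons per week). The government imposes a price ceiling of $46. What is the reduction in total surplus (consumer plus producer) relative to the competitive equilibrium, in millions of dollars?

343

Without the control the market clears where 468 - 7P = 7P - 274, i.e. P* = 53 and Q* = 97.
Since 46 < 53, the ceiling is binding.
At P = 46: Qd = 468 - 7·46 = 146 and Qs = 7·46 - 274 = 48.
Quantity traded falls to 48. At Q = 48 the demand price is (468 - 48)/7 = 60 and the supply price is (274 + 48)/7 = 46.
Deadweight loss = ½ · (60 - 46) · (97 - 48) = ½ · 14 · 49 = 343.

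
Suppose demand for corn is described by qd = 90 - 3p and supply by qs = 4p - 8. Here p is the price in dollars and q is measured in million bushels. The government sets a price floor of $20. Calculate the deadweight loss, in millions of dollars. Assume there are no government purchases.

94.5

In a free market, 90 - 3p = 4p - 8 gives the equilibrium p* = 14, q* = 48.
Since 20 > 14, the floor is binding.
At p = 20: qd = 90 - 3·20 = 30 and qs = 4·20 - 8 = 72.
Quantity traded falls to 30. At q = 30 the demand price is (90 - 30)/3 = 20 and the supply price is (8 + 30)/4 = 9.5.
Deadweight loss = ½ · (20 - 9.5) · (48 - 30) = ½ · 10.5 · 18 = 94.5.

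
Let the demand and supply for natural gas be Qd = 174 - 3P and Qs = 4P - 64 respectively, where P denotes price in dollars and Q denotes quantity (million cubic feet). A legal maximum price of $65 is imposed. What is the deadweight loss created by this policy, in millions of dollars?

0

In a free market, 174 - 3P = 4P - 64 gives the equilibrium P* = 34, Q* = 72.
Since 65 is above P* = 34, the ceiling does not bind and the free-market outcome prevails.
Since the control does not bind, no trades are prevented and deadweight loss is zero.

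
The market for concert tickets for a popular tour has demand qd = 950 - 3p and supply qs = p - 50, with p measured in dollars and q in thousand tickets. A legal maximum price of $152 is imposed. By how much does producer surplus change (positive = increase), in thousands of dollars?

Setting quantity demanded equal to quantity supplied, 950 - 3p = p - 50, gives p* = 250 and q* = 200.
Because the ceiling (152) lies below the market-clearing price, it is binding.
At p = 152: qd = 950 - 3·152 = 494 and qs = 152 - 50 = 102.
Producer surplus without the control is ½ · (250 - 50) · 200 = 20000.
With the ceiling, producers sell 102 units at 152, so PS = ½ · (152 - 50) · 102 = 5202.
Change in producer surplus = 5202 - 20000 = -14798.

-14798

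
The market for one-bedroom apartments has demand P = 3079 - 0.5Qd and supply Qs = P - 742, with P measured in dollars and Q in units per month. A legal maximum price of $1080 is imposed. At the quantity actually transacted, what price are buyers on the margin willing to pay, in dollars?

2910

Rearranging demand gives Qd = 6158 - 2P. Without the control the market clears where 6158 - 2P = P - 742, i.e. P* = 2300 and Q* = 1558.
The ceiling of 1080 is below the equilibrium price 2300, so it binds.
At P = 1080: Qd = 6158 - 2·1080 = 3998 and Qs = 1080 - 742 = 338.
Only 338 units reach the market. On the demand curve, the marginal buyer's willingness to pay at Q = 338 is (6158 - 338)/2 = 2910.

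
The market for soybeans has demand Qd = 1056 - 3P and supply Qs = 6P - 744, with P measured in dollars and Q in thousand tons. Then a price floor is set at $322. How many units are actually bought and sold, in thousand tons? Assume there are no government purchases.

Equilibrium: 1056 - 3P = 6P - 744, so 1800 = 9P and P* = 200, Q* = 456.
The floor of 322 is above the equilibrium price 200, so it binds.
At P = 322: Qd = 1056 - 3·322 = 90 and Qs = 6·322 - 744 = 1188.
The quantity actually transacted is the short side, demand: 90.

90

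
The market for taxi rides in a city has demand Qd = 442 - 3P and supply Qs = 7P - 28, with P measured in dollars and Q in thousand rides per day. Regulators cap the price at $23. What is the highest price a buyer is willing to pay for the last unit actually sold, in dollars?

Equilibrium: 442 - 3P = 7P - 28, so 470 = 10P and P* = 47, Q* = 301.
Since 23 < 47, the ceiling is binding.
At P = 23: Qd = 442 - 3·23 = 373 and Qs = 7·23 - 28 = 133.
Only 133 units reach the market. On the demand curve, the marginal buyer's willingness to pay at Q = 133 is (442 - 133)/3 = 103.

103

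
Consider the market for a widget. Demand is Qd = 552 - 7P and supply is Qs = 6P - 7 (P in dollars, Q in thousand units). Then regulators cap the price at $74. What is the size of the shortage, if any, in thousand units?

0

Without the control the market clears where 552 - 7P = 6P - 7, i.e. P* = 43 and Q* = 251.
Since 74 is above P* = 43, the ceiling does not bind and the free-market outcome prevails.
Since the control does not bind, there is no shortage.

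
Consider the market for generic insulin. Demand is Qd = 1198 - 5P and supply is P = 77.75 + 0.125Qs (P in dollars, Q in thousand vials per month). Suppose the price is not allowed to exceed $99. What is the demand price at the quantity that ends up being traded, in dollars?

205.6

Rearranging supply gives Qs = 8P - 622. Equilibrium: 1198 - 5P = 8P - 622, so 1820 = 13P and P* = 140, Q* = 498.
The ceiling of 99 is below the equilibrium price 140, so it binds.
At P = 99: Qd = 1198 - 5·99 = 703 and Qs = 8·99 - 622 = 170.
Only 170 units reach the market. On the demand curve, the marginal buyer's willingness to pay at Q = 170 is (1198 - 170)/5 = 205.6.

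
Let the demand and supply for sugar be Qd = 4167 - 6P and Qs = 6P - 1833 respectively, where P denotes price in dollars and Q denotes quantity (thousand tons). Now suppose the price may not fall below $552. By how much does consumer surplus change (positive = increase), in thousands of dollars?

-52572

Equilibrium: 4167 - 6P = 6P - 1833, so 6000 = 12P and P* = 500, Q* = 1167.
Because the floor (552) lies above the market-clearing price, it is binding.
At P = 552: Qd = 4167 - 6·552 = 855 and Qs = 6·552 - 1833 = 1479.
Consumer surplus without the control is ½ · (694.5 - 500) · 1167 = 113490.75.
With the floor, consumers buy 855 units at 552, so CS = ½ · (694.5 - 552) · 855 = 60918.75.
Change in consumer surplus = 60918.75 - 113490.75 = -52572.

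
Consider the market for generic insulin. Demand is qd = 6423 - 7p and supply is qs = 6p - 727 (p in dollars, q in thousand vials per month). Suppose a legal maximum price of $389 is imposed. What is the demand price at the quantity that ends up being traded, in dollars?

688

Without the control the market clears where 6423 - 7p = 6p - 727, i.e. p* = 550 and q* = 2573.
Since 389 < 550, the ceiling is binding.
At p = 389: qd = 6423 - 7·389 = 3700 and qs = 6·389 - 727 = 1607.
Only 1607 units reach the market. On the demand curve, the marginal buyer's willingness to pay at q = 1607 is (6423 - 1607)/7 = 688.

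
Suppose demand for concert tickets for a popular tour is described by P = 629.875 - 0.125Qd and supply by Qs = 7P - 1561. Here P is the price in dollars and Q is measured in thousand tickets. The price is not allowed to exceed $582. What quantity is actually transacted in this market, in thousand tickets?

1519

Rearranging demand gives Qd = 5039 - 8P. Without the control the market clears where 5039 - 8P = 7P - 1561, i.e. P* = 440 and Q* = 1519.
The ceiling of 582 is above the equilibrium price 440, so it is not binding; the market clears at P* = 440, Q* = 1519.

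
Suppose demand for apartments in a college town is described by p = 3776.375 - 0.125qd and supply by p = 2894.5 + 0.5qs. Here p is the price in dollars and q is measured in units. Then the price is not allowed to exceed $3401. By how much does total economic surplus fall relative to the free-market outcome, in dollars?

49501.25

Rearranging demand gives qd = 30211 - 8p; rearranging supply gives qs = 2p - 5789. Setting quantity demanded equal to quantity supplied, 30211 - 8p = 2p - 5789, gives p* = 3600 and q* = 1411.
Because the ceiling (3401) lies below the market-clearing price, it is binding.
At p = 3401: qd = 30211 - 8·3401 = 3003 and qs = 2·3401 - 5789 = 1013.
Quantity traded falls to 1013. At q = 1013 the demand price is (30211 - 1013)/8 = 3649.75 and the supply price is (5789 + 1013)/2 = 3401.
Deadweight loss = ½ · (3649.75 - 3401) · (1411 - 1013) = ½ · 248.75 · 398 = 49501.25.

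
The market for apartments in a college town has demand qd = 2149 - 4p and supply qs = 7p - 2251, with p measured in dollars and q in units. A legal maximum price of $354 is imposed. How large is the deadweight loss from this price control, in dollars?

Without the control the market clears where 2149 - 4p = 7p - 2251, i.e. p* = 400 and q* = 549.
Since 354 < 400, the ceiling is binding.
At p = 354: qd = 2149 - 4·354 = 733 and qs = 7·354 - 2251 = 227.
Quantity traded falls to 227. At q = 227 the demand price is (2149 - 227)/4 = 480.5 and the supply price is (2251 + 227)/7 = 354.
Deadweight loss = ½ · (480.5 - 354) · (549 - 227) = ½ · 126.5 · 322 = 20366.5.

20366.5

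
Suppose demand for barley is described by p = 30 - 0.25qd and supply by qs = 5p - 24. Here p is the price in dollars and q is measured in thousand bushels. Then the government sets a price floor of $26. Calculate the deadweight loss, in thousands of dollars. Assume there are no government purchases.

Rearranging demand gives qd = 120 - 4p. Setting quantity demanded equal to quantity supplied, 120 - 4p = 5p - 24, gives p* = 16 and q* = 56.
Because the floor (26) lies above the market-clearing price, it is binding.
At p = 26: qd = 120 - 4·26 = 16 and qs = 5·26 - 24 = 106.
Quantity traded falls to 16. At q = 16 the demand price is (120 - 16)/4 = 26 and the supply price is (24 + 16)/5 = 8.
Deadweight loss = ½ · (26 - 8) · (56 - 16) = ½ · 18 · 40 = 360.

360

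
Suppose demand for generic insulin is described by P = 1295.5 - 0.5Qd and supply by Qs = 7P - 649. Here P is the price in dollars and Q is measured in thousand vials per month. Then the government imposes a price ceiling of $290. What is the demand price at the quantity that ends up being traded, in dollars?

Rearranging demand gives Qd = 2591 - 2P. In a free market, 2591 - 2P = 7P - 649 gives the equilibrium P* = 360, Q* = 1871.
The ceiling of 290 is below the equilibrium price 360, so it binds.
At P = 290: Qd = 2591 - 2·290 = 2011 and Qs = 7·290 - 649 = 1381.
Only 1381 units reach the market. On the demand curve, the marginal buyer's willingness to pay at Q = 1381 is (2591 - 1381)/2 = 605.

605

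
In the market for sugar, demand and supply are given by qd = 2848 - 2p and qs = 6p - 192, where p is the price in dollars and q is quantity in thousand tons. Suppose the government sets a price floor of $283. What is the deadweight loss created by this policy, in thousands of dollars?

Without the control the market clears where 2848 - 2p = 6p - 192, i.e. p* = 380 and q* = 2088.
Since 283 is below p* = 380, the floor does not bind and the free-market outcome prevails.
Since the control does not bind, no trades are prevented and deadweight loss is zero.

0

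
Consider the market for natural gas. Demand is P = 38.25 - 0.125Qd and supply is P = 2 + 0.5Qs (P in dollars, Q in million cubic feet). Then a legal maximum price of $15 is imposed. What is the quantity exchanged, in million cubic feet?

26

Rearranging demand gives Qd = 306 - 8P; rearranging supply gives Qs = 2P - 4. Without the control the market clears where 306 - 8P = 2P - 4, i.e. P* = 31 and Q* = 58.
The ceiling of 15 is below the equilibrium price 31, so it binds.
At P = 15: Qd = 306 - 8·15 = 186 and Qs = 2·15 - 4 = 26.
The quantity actually transacted is the short side, supply: 26.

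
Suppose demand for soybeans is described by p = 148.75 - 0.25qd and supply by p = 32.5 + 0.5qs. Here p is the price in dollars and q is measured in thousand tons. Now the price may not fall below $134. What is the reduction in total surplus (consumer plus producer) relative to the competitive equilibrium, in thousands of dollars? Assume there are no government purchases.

3456

Rearranging demand gives qd = 595 - 4p; rearranging supply gives qs = 2p - 65. Setting quantity demanded equal to quantity supplied, 595 - 4p = 2p - 65, gives p* = 110 and q* = 155.
Since 134 > 110, the floor is binding.
At p = 134: qd = 595 - 4·134 = 59 and qs = 2·134 - 65 = 203.
Quantity traded falls to 59. At q = 59 the demand price is (595 - 59)/4 = 134 and the supply price is (65 + 59)/2 = 62.
Deadweight loss = ½ · (134 - 62) · (155 - 59) = ½ · 72 · 96 = 3456.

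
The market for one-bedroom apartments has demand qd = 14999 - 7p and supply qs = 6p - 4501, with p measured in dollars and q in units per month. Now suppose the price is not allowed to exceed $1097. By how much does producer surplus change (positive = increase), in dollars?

-1325870

Equilibrium: 14999 - 7p = 6p - 4501, so 19500 = 13p and p* = 1500, q* = 4499.
The ceiling of 1097 is below the equilibrium price 1500, so it binds.
At p = 1097: qd = 14999 - 7·1097 = 7320 and qs = 6·1097 - 4501 = 2081.
Producer surplus without the control is ½ · (1500 - 4501/6) · 4499 = 20241001/12.
With the ceiling, producers sell 2081 units at 1097, so PS = ½ · (1097 - 4501/6) · 2081 = 4330561/12.
Change in producer surplus = 4330561/12 - 20241001/12 = -1325870.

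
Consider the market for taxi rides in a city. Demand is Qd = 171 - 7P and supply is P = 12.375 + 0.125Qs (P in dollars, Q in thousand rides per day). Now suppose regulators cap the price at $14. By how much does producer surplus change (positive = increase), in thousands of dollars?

Rearranging supply gives Qs = 8P - 99. Equilibrium: 171 - 7P = 8P - 99, so 270 = 15P and P* = 18, Q* = 45.
Because the ceiling (14) lies below the market-clearing price, it is binding.
At P = 14: Qd = 171 - 7·14 = 73 and Qs = 8·14 - 99 = 13.
Producer surplus without the control is ½ · (18 - 12.375) · 45 = 126.5625.
With the ceiling, producers sell 13 units at 14, so PS = ½ · (14 - 12.375) · 13 = 10.5625.
Change in producer surplus = 10.5625 - 126.5625 = -116.

-116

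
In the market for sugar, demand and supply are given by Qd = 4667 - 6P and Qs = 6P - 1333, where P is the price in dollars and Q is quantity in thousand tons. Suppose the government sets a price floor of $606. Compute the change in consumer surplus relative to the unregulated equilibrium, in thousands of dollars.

-142994

In a free market, 4667 - 6P = 6P - 1333 gives the equilibrium P* = 500, Q* = 1667.
Since 606 > 500, the floor is binding.
At P = 606: Qd = 4667 - 6·606 = 1031 and Qs = 6·606 - 1333 = 2303.
Consumer surplus without the control is ½ · (4667/6 - 500) · 1667 = 2778889/12.
With the floor, consumers buy 1031 units at 606, so CS = ½ · (4667/6 - 606) · 1031 = 1062961/12.
Change in consumer surplus = 1062961/12 - 2778889/12 = -142994.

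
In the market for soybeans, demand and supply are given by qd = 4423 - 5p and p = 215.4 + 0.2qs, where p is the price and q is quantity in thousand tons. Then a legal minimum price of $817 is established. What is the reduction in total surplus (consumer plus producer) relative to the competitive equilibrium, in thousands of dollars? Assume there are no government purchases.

356445

Rearranging supply gives qs = 5p - 1077. Setting quantity demanded equal to quantity supplied, 4423 - 5p = 5p - 1077, gives p* = 550 and q* = 1673.
Because the floor (817) lies above the market-clearing price, it is binding.
At p = 817: qd = 4423 - 5·817 = 338 and qs = 5·817 - 1077 = 3008.
Quantity traded falls to 338. At q = 338 the demand price is (4423 - 338)/5 = 817 and the supply price is (1077 + 338)/5 = 283.
Deadweight loss = ½ · (817 - 283) · (1673 - 338) = ½ · 534 · 1335 = 356445.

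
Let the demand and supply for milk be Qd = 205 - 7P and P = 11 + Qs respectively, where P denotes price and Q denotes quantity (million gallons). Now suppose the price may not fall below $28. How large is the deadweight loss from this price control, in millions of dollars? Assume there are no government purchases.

Rearranging supply gives Qs = P - 11. Without the control the market clears where 205 - 7P = P - 11, i.e. P* = 27 and Q* = 16.
The floor of 28 is above the equilibrium price 27, so it binds.
At P = 28: Qd = 205 - 7·28 = 9 and Qs = 28 - 11 = 17.
Quantity traded falls to 9. At Q = 9 the demand price is (205 - 9)/7 = 28 and the supply price is 11 + 9 = 20.
Deadweight loss = ½ · (28 - 20) · (16 - 9) = ½ · 8 · 7 = 28.

28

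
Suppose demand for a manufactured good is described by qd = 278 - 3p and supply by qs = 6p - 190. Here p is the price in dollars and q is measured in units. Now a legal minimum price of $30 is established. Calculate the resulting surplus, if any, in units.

0

In a free market, 278 - 3p = 6p - 190 gives the equilibrium p* = 52, q* = 122.
Since 30 is below p* = 52, the floor does not bind and the free-market outcome prevails.
Since the control does not bind, there is no surplus.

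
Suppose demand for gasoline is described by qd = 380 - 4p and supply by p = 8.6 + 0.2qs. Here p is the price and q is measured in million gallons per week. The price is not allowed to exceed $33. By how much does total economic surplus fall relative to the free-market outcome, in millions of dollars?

1102.5

Rearranging supply gives qs = 5p - 43. Without the control the market clears where 380 - 4p = 5p - 43, i.e. p* = 47 and q* = 192.
Since 33 < 47, the ceiling is binding.
At p = 33: qd = 380 - 4·33 = 248 and qs = 5·33 - 43 = 122.
Quantity traded falls to 122. At q = 122 the demand price is (380 - 122)/4 = 64.5 and the supply price is (43 + 122)/5 = 33.
Deadweight loss = ½ · (64.5 - 33) · (192 - 122) = ½ · 31.5 · 70 = 1102.5.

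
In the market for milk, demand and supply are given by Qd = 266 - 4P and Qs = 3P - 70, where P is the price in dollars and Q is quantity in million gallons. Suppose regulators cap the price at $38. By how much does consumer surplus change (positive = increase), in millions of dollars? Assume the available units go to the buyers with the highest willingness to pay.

Setting quantity demanded equal to quantity supplied, 266 - 4P = 3P - 70, gives P* = 48 and Q* = 74.
Since 38 < 48, the ceiling is binding.
At P = 38: Qd = 266 - 4·38 = 114 and Qs = 3·38 - 70 = 44.
Consumer surplus without the control is ½ · (66.5 - 48) · 74 = 684.5.
With the ceiling, 44 units are sold at 38 (assume they go to the highest-value buyers). The demand price at Q = 44 is 55.5, so CS = ½ · [(66.5 - 38) + (55.5 - 38)] · 44 = 1012.
Change in consumer surplus = 1012 - 684.5 = 327.5.

327.5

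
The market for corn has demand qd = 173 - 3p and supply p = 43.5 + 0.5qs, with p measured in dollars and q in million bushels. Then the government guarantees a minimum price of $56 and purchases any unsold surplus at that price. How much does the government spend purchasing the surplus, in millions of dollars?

1120

Rearranging supply gives qs = 2p - 87. Setting quantity demanded equal to quantity supplied, 173 - 3p = 2p - 87, gives p* = 52 and q* = 17.
Because the floor (56) lies above the market-clearing price, it is binding.
At p = 56: qd = 173 - 3·56 = 5 and qs = 2·56 - 87 = 25.
Surplus = qs - qd = 20.
Government expenditure = surplus × support price = 20 × 56 = 1120.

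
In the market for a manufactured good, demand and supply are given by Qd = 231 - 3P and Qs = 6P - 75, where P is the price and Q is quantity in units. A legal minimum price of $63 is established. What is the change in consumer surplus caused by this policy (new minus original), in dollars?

Without the control the market clears where 231 - 3P = 6P - 75, i.e. P* = 34 and Q* = 129.
Since 63 > 34, the floor is binding.
At P = 63: Qd = 231 - 3·63 = 42 and Qs = 6·63 - 75 = 303.
Consumer surplus without the control is ½ · (77 - 34) · 129 = 2773.5.
With the floor, consumers buy 42 units at 63, so CS = ½ · (77 - 63) · 42 = 294.
Change in consumer surplus = 294 - 2773.5 = -2479.5.

-2479.5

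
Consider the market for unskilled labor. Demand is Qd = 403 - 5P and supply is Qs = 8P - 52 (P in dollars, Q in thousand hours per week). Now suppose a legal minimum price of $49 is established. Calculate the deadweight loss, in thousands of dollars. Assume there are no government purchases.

796.25

Setting quantity demanded equal to quantity supplied, 403 - 5P = 8P - 52, gives P* = 35 and Q* = 228.
The floor of 49 is above the equilibrium price 35, so it binds.
At P = 49: Qd = 403 - 5·49 = 158 and Qs = 8·49 - 52 = 340.
Quantity traded falls to 158. At Q = 158 the demand price is (403 - 158)/5 = 49 and the supply price is (52 + 158)/8 = 26.25.
Deadweight loss = ½ · (49 - 26.25) · (228 - 158) = ½ · 22.75 · 70 = 796.25.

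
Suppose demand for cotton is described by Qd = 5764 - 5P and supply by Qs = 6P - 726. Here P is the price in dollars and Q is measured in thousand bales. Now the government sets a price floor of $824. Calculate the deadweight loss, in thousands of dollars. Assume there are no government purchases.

Equilibrium: 5764 - 5P = 6P - 726, so 6490 = 11P and P* = 590, Q* = 2814.
Since 824 > 590, the floor is binding.
At P = 824: Qd = 5764 - 5·824 = 1644 and Qs = 6·824 - 726 = 4218.
Quantity traded falls to 1644. At Q = 1644 the demand price is (5764 - 1644)/5 = 824 and the supply price is (726 + 1644)/6 = 395.
Deadweight loss = ½ · (824 - 395) · (2814 - 1644) = ½ · 429 · 1170 = 250965.

250965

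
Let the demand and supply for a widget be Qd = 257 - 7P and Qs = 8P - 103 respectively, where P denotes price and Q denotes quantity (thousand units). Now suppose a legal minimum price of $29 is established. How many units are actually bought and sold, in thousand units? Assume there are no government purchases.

54

Setting quantity demanded equal to quantity supplied, 257 - 7P = 8P - 103, gives P* = 24 and Q* = 89.
Because the floor (29) lies above the market-clearing price, it is binding.
At P = 29: Qd = 257 - 7·29 = 54 and Qs = 8·29 - 103 = 129.
The quantity actually transacted is the short side, demand: 54.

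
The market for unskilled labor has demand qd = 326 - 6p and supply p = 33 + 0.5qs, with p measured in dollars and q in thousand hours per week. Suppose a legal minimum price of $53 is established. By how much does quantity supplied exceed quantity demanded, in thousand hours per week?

Rearranging supply gives qs = 2p - 66. In a free market, 326 - 6p = 2p - 66 gives the equilibrium p* = 49, q* = 32.
The floor of 53 is above the equilibrium price 49, so it binds.
At p = 53: qd = 326 - 6·53 = 8 and qs = 2·53 - 66 = 40.
Surplus = qs - qd = 40 - 8 = 32.

32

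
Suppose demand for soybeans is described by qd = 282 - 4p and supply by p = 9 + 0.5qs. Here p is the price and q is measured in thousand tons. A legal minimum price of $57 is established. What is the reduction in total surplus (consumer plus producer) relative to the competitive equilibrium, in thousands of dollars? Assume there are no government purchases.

294

Rearranging supply gives qs = 2p - 18. Without the control the market clears where 282 - 4p = 2p - 18, i.e. p* = 50 and q* = 82.
Because the floor (57) lies above the market-clearing price, it is binding.
At p = 57: qd = 282 - 4·57 = 54 and qs = 2·57 - 18 = 96.
Quantity traded falls to 54. At q = 54 the demand price is (282 - 54)/4 = 57 and the supply price is (18 + 54)/2 = 36.
Deadweight loss = ½ · (57 - 36) · (82 - 54) = ½ · 21 · 28 = 294.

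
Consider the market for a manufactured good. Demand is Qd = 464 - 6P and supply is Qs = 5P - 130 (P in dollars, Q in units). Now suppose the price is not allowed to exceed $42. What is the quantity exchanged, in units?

80

Setting quantity demanded equal to quantity supplied, 464 - 6P = 5P - 130, gives P* = 54 and Q* = 140.
The ceiling of 42 is below the equilibrium price 54, so it binds.
At P = 42: Qd = 464 - 6·42 = 212 and Qs = 5·42 - 130 = 80.
The quantity actually transacted is the short side, supply: 80.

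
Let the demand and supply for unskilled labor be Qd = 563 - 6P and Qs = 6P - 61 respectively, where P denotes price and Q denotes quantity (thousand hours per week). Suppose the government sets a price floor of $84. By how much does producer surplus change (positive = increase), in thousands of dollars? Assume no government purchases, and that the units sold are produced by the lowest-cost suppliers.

In a free market, 563 - 6P = 6P - 61 gives the equilibrium P* = 52, Q* = 251.
Since 84 > 52, the floor is binding.
At P = 84: Qd = 563 - 6·84 = 59 and Qs = 6·84 - 61 = 443.
Producer surplus without the control is ½ · (52 - 61/6) · 251 = 63001/12.
With the floor, 59 units are sold at 84. The supply price at Q = 59 is 20, so PS = ½ · [(84 - 61/6) + (84 - 20)] · 59 = 48793/12.
Change in producer surplus = 48793/12 - 63001/12 = -1184.

-1184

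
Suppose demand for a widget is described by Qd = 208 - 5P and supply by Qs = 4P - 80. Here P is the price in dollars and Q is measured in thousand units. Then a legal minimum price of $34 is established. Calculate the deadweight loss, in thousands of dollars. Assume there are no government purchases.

Without the control the market clears where 208 - 5P = 4P - 80, i.e. P* = 32 and Q* = 48.
The floor of 34 is above the equilibrium price 32, so it binds.
At P = 34: Qd = 208 - 5·34 = 38 and Qs = 4·34 - 80 = 56.
Quantity traded falls to 38. At Q = 38 the demand price is (208 - 38)/5 = 34 and the supply price is (80 + 38)/4 = 29.5.
Deadweight loss = ½ · (34 - 29.5) · (48 - 38) = ½ · 4.5 · 10 = 22.5.

22.5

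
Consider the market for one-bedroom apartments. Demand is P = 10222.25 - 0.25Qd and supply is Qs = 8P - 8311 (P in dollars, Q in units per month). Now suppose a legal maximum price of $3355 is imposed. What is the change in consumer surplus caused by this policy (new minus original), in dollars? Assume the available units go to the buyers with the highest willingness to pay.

9363905

Rearranging demand gives Qd = 40889 - 4P. Equilibrium: 40889 - 4P = 8P - 8311, so 49200 = 12P and P* = 4100, Q* = 24489.
Because the ceiling (3355) lies below the market-clearing price, it is binding.
At P = 3355: Qd = 40889 - 4·3355 = 27469 and Qs = 8·3355 - 8311 = 18529.
Consumer surplus without the control is ½ · (10222.25 - 4100) · 24489 = 74963890.125.
With the ceiling, 18529 units are sold at 3355 (assume they go to the highest-value buyers). The demand price at Q = 18529 is 5590, so CS = ½ · [(10222.25 - 3355) + (5590 - 3355)] · 18529 = 84327795.125.
Change in consumer surplus = 84327795.125 - 74963890.125 = 9363905.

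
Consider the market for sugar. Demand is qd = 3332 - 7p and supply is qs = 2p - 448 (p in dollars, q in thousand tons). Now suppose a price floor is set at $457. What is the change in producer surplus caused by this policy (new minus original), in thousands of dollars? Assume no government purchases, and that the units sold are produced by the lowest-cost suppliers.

In a free market, 3332 - 7p = 2p - 448 gives the equilibrium p* = 420, q* = 392.
The floor of 457 is above the equilibrium price 420, so it binds.
At p = 457: qd = 3332 - 7·457 = 133 and qs = 2·457 - 448 = 466.
Producer surplus without the control is ½ · (420 - 224) · 392 = 38416.
With the floor, 133 units are sold at 457. The supply price at q = 133 is 290.5, so PS = ½ · [(457 - 224) + (457 - 290.5)] · 133 = 26566.75.
Change in producer surplus = 26566.75 - 38416 = -11849.25.

-11849.25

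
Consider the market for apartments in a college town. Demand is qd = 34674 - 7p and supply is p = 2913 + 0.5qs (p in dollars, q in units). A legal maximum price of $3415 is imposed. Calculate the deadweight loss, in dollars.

Rearranging supply gives qs = 2p - 5826. Setting quantity demanded equal to quantity supplied, 34674 - 7p = 2p - 5826, gives p* = 4500 and q* = 3174.
The ceiling of 3415 is below the equilibrium price 4500, so it binds.
At p = 3415: qd = 34674 - 7·3415 = 10769 and qs = 2·3415 - 5826 = 1004.
Quantity traded falls to 1004. At q = 1004 the demand price is (34674 - 1004)/7 = 4810 and the supply price is (5826 + 1004)/2 = 3415.
Deadweight loss = ½ · (4810 - 3415) · (3174 - 1004) = ½ · 1395 · 2170 = 1513575.

1513575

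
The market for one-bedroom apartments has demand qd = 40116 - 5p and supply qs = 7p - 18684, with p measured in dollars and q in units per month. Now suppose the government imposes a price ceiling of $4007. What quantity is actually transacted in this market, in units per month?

9365

Setting quantity demanded equal to quantity supplied, 40116 - 5p = 7p - 18684, gives p* = 4900 and q* = 15616.
The ceiling of 4007 is below the equilibrium price 4900, so it binds.
At p = 4007: qd = 40116 - 5·4007 = 20081 and qs = 7·4007 - 18684 = 9365.
The quantity actually transacted is the short side, supply: 9365.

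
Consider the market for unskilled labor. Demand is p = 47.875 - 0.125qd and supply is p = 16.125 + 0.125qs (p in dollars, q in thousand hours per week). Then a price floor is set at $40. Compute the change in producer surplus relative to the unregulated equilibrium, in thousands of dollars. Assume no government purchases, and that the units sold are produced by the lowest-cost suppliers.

Rearranging demand gives qd = 383 - 8p; rearranging supply gives qs = 8p - 129. Without the control the market clears where 383 - 8p = 8p - 129, i.e. p* = 32 and q* = 127.
Since 40 > 32, the floor is binding.
At p = 40: qd = 383 - 8·40 = 63 and qs = 8·40 - 129 = 191.
Producer surplus without the control is ½ · (32 - 16.125) · 127 = 1008.0625.
With the floor, 63 units are sold at 40. The supply price at q = 63 is 24, so PS = ½ · [(40 - 16.125) + (40 - 24)] · 63 = 1256.0625.
Change in producer surplus = 1256.0625 - 1008.0625 = 248.

248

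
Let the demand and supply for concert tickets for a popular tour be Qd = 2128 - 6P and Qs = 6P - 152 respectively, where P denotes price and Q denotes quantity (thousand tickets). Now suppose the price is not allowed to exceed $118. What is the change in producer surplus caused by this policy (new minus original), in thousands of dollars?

Without the control the market clears where 2128 - 6P = 6P - 152, i.e. P* = 190 and Q* = 988.
Because the ceiling (118) lies below the market-clearing price, it is binding.
At P = 118: Qd = 2128 - 6·118 = 1420 and Qs = 6·118 - 152 = 556.
Producer surplus without the control is ½ · (190 - 76/3) · 988 = 244036/3.
With the ceiling, producers sell 556 units at 118, so PS = ½ · (118 - 76/3) · 556 = 77284/3.
Change in producer surplus = 77284/3 - 244036/3 = -55584.

-55584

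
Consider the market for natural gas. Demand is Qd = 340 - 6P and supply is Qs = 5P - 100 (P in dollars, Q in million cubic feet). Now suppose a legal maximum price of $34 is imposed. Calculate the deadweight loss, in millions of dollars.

165

Equilibrium: 340 - 6P = 5P - 100, so 440 = 11P and P* = 40, Q* = 100.
Because the ceiling (34) lies below the market-clearing price, it is binding.
At P = 34: Qd = 340 - 6·34 = 136 and Qs = 5·34 - 100 = 70.
Quantity traded falls to 70. At Q = 70 the demand price is (340 - 70)/6 = 45 and the supply price is (100 + 70)/5 = 34.
Deadweight loss = ½ · (45 - 34) · (100 - 70) = ½ · 11 · 30 = 165.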